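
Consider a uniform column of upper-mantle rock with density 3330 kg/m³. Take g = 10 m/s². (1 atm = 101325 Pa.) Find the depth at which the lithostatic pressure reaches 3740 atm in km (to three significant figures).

h = P/(ρg) = 3740 atm / (3330 kg/m³ × 10 m/s²) = 3.790×10^8 Pa / 33300 Pa/m = 11380 m
= 11.380 km

11.4 km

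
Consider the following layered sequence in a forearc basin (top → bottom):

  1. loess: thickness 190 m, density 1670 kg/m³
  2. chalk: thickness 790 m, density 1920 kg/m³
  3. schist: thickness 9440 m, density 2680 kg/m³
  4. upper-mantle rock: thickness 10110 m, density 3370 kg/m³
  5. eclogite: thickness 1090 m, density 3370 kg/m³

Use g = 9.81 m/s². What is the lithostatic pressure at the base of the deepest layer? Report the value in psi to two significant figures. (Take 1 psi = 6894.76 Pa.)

loess: 1670 kg/m³ × 9.81 m/s² × 190 m = 3.113×10^6 Pa = 451.5 psi
chalk: 1920 kg/m³ × 9.81 m/s² × 790 m = 1.488×10^7 Pa = 2158 psi
schist: 2680 kg/m³ × 9.81 m/s² × 9440 m = 2.482×10^8 Pa = 35996 psi
upper-mantle rock: 3370 kg/m³ × 9.81 m/s² × 10110 m = 3.342×10^8 Pa = 48476 psi
eclogite: 3370 kg/m³ × 9.81 m/s² × 1090 m = 3.604×10^7 Pa = 5226 psi
Total = 451.5 + 2158 + 35996 + 48476 + 5226 = 92309 psi

92000 psi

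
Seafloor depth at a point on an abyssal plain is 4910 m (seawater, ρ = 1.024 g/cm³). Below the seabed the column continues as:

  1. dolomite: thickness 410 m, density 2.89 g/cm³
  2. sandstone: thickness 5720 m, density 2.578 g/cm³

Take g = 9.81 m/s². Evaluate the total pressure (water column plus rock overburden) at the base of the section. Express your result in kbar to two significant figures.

2.1 kbar

seawater: 1024 kg/m³ × 9.81 m/s² × 4910 m = 4.932×10^7 Pa = 0.4932 kbar
dolomite: 2890 kg/m³ × 9.81 m/s² × 410 m = 1.162×10^7 Pa = 0.1162 kbar
sandstone: 2578 kg/m³ × 9.81 m/s² × 5720 m = 1.447×10^8 Pa = 1.447 kbar
Total = 0.4932 + 0.1162 + 1.447 = 2.0561 kbar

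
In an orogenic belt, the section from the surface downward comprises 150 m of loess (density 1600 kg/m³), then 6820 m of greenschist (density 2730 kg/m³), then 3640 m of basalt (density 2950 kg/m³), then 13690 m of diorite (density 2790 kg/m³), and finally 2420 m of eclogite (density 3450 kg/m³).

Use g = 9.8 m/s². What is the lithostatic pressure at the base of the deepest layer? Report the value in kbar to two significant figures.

loess: 1600 kg/m³ × 9.8 m/s² × 150 m = 2.352×10^6 Pa = 0.02352 kbar
greenschist: 2730 kg/m³ × 9.8 m/s² × 6820 m = 1.825×10^8 Pa = 1.825 kbar
basalt: 2950 kg/m³ × 9.8 m/s² × 3640 m = 1.052×10^8 Pa = 1.052 kbar
diorite: 2790 kg/m³ × 9.8 m/s² × 13690 m = 3.743×10^8 Pa = 3.743 kbar
eclogite: 3450 kg/m³ × 9.8 m/s² × 2420 m = 8.182×10^7 Pa = 0.8182 kbar
Total = 0.02352 + 1.825 + 1.052 + 3.743 + 0.8182 = 7.4618 kbar

7.5 kbar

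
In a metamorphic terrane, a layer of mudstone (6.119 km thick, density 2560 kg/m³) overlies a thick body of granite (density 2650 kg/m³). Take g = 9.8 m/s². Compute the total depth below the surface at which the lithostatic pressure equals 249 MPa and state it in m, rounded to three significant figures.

9800 m

Pressure at base of upper layers: 2560×9.8×6119 = 1.535×10^8 Pa = 153.5 MPa
Remaining pressure to be supplied by granite: 2.490×10^8 − 1.535×10^8 = 9.549×10^7 Pa
Additional depth in granite = 9.549×10^7 Pa / (2650 kg/m³ × 9.8 m/s²) = 3676.8 m
Total depth = 6119 m + 3676.8 m = 9795.8 m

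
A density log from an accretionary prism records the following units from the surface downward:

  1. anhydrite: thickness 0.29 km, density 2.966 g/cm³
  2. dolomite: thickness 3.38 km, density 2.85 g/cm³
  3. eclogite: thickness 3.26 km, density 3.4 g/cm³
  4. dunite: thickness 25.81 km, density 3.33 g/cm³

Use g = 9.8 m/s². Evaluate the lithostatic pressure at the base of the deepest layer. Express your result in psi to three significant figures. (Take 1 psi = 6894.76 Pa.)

anhydrite: 2966 kg/m³ × 9.8 m/s² × 290 m = 8.429×10^6 Pa = 1223 psi
dolomite: 2850 kg/m³ × 9.8 m/s² × 3380 m = 9.440×10^7 Pa = 13692 psi
eclogite: 3400 kg/m³ × 9.8 m/s² × 3260 m = 1.086×10^8 Pa = 15754 psi
dunite: 3330 kg/m³ × 9.8 m/s² × 25810 m = 8.423×10^8 Pa = 1.222×10^5 psi
Total = 1223 + 13692 + 15754 + 1.222×10^5 = 1.5283×10^5 psi

153000 psi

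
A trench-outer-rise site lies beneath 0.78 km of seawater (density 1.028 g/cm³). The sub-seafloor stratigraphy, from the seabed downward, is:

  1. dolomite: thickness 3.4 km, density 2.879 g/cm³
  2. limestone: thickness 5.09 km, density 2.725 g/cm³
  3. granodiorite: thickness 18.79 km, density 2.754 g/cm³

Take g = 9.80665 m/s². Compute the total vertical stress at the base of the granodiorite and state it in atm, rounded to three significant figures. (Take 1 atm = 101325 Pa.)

7380 atm

seawater: 1028 kg/m³ × 9.80665 m/s² × 780 m = 7.863×10^6 Pa = 77.61 atm
dolomite: 2879 kg/m³ × 9.80665 m/s² × 3400 m = 9.599×10^7 Pa = 947.4 atm
limestone: 2725 kg/m³ × 9.80665 m/s² × 5090 m = 1.360×10^8 Pa = 1342 atm
granodiorite: 2754 kg/m³ × 9.80665 m/s² × 18790 m = 5.075×10^8 Pa = 5008 atm
Total = 77.61 + 947.4 + 1342 + 5008 = 7375.8 atm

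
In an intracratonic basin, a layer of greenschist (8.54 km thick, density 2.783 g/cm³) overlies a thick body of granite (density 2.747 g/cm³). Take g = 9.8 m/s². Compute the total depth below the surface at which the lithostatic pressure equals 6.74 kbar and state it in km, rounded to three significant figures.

Pressure at base of upper layers: 2783×9.8×8540 = 2.329×10^8 Pa = 2.329 kbar
Remaining pressure to be supplied by granite: 6.740×10^8 − 2.329×10^8 = 4.411×10^8 Pa
Additional depth in granite = 4.411×10^8 Pa / (2747 kg/m³ × 9.8 m/s²) = 16385 m
Total depth = 8540 m + 16385 m = 24925 m
= 24.925 km

24.9 km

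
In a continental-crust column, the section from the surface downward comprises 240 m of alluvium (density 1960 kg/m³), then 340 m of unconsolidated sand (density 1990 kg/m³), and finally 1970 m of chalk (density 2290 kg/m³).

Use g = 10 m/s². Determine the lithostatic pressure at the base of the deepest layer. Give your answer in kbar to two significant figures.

alluvium: 1960 kg/m³ × 10 m/s² × 240 m = 4.704×10^6 Pa = 0.04704 kbar
unconsolidated sand: 1990 kg/m³ × 10 m/s² × 340 m = 6.766×10^6 Pa = 0.06766 kbar
chalk: 2290 kg/m³ × 10 m/s² × 1970 m = 4.511×10^7 Pa = 0.4511 kbar
Total = 0.04704 + 0.06766 + 0.4511 = 0.56583 kbar

0.57 kbar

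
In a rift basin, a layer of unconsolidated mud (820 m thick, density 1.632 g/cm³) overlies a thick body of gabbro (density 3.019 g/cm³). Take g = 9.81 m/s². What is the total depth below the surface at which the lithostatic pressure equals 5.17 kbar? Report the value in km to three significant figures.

17.8 km

Pressure at base of upper layers: 1632×9.81×820 = 1.313×10^7 Pa = 0.1313 kbar
Remaining pressure to be supplied by gabbro: 5.170×10^8 − 1.313×10^7 = 5.039×10^8 Pa
Additional depth in gabbro = 5.039×10^8 Pa / (3019 kg/m³ × 9.81 m/s²) = 17013 m
Total depth = 820 m + 17013 m = 17833 m
= 17.833 km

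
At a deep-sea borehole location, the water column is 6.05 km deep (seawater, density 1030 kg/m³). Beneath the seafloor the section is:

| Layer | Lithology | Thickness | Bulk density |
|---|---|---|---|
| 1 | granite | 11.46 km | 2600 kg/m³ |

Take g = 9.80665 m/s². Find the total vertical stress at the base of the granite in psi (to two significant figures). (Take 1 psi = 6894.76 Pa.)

51000 psi

seawater: 1030 kg/m³ × 9.80665 m/s² × 6050 m = 6.111×10^7 Pa = 8863 psi
granite: 2600 kg/m³ × 9.80665 m/s² × 11460 m = 2.922×10^8 Pa = 42380 psi
Total = 8863 + 42380 = 51243 psi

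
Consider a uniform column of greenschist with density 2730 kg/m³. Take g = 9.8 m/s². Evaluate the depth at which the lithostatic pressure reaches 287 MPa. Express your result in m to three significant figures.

10700 m

h = P/(ρg) = 287 MPa / (2730 kg/m³ × 9.8 m/s²) = 2.870×10^8 Pa / 26754 Pa/m = 10727 m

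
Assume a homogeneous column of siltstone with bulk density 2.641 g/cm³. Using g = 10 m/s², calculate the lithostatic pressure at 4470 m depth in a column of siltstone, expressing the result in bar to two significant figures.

siltstone: 2641 kg/m³ × 10 m/s² × 4470 m = 1.181×10^8 Pa = 1181 bar

1200 bar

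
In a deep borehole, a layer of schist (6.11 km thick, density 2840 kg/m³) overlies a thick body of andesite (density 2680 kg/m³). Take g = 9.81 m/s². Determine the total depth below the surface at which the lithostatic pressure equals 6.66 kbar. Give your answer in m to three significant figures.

25000 m

Pressure at base of upper layers: 2840×9.81×6110 = 1.702×10^8 Pa = 1.702 kbar
Remaining pressure to be supplied by andesite: 6.660×10^8 − 1.702×10^8 = 4.958×10^8 Pa
Additional depth in andesite = 4.958×10^8 Pa / (2680 kg/m³ × 9.81 m/s²) = 18857 m
Total depth = 6110 m + 18857 m = 24967 m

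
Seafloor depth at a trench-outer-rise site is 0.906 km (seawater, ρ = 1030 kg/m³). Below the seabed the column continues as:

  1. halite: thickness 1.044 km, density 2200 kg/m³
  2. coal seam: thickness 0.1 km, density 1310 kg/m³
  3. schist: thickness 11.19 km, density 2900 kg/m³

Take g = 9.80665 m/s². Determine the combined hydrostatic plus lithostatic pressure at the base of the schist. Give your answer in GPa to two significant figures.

0.35 GPa

seawater: 1030 kg/m³ × 9.80665 m/s² × 906 m = 9.151×10^6 Pa = 9.151×10^-3 GPa
halite: 2200 kg/m³ × 9.80665 m/s² × 1044 m = 2.252×10^7 Pa = 0.02252 GPa
coal seam: 1310 kg/m³ × 9.80665 m/s² × 100 m = 1.285×10^6 Pa = 1.285×10^-3 GPa
schist: 2900 kg/m³ × 9.80665 m/s² × 11190 m = 3.182×10^8 Pa = 0.3182 GPa
Total = 9.151×10^-3 + 0.02252 + 1.285×10^-3 + 0.3182 = 0.35120 GPa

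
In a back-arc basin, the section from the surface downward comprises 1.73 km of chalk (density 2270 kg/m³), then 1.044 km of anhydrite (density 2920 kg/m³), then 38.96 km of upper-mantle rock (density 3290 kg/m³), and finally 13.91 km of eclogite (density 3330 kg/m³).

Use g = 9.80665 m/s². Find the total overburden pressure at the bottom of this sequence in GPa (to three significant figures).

1.78 GPa

chalk: 2270 kg/m³ × 9.80665 m/s² × 1730 m = 3.851×10^7 Pa = 0.03851 GPa
anhydrite: 2920 kg/m³ × 9.80665 m/s² × 1044 m = 2.990×10^7 Pa = 0.02990 GPa
upper-mantle rock: 3290 kg/m³ × 9.80665 m/s² × 38960 m = 1.257×10^9 Pa = 1.257 GPa
eclogite: 3330 kg/m³ × 9.80665 m/s² × 13910 m = 4.542×10^8 Pa = 0.4542 GPa
Total = 0.03851 + 0.02990 + 1.257 + 0.4542 = 1.7797 GPa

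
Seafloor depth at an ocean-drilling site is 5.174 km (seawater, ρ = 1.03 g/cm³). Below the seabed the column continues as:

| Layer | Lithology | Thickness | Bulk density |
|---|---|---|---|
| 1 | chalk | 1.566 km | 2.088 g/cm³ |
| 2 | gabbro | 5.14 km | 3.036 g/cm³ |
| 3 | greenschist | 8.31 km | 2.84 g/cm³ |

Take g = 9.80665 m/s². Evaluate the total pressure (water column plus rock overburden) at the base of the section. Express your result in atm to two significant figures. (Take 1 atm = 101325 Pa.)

seawater: 1030 kg/m³ × 9.80665 m/s² × 5174 m = 5.226×10^7 Pa = 515.8 atm
chalk: 2088 kg/m³ × 9.80665 m/s² × 1566 m = 3.207×10^7 Pa = 316.5 atm
gabbro: 3036 kg/m³ × 9.80665 m/s² × 5140 m = 1.530×10^8 Pa = 1510 atm
greenschist: 2840 kg/m³ × 9.80665 m/s² × 8310 m = 2.314×10^8 Pa = 2284 atm
Total = 515.8 + 316.5 + 1510 + 2284 = 4626.7 atm

4600 atm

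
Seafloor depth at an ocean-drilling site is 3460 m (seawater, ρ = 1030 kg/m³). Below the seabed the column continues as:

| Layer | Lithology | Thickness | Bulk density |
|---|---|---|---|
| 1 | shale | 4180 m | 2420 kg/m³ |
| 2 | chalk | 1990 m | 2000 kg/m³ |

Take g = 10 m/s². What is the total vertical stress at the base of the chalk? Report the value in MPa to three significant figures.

seawater: 1030 kg/m³ × 10 m/s² × 3460 m = 3.564×10^7 Pa = 35.64 MPa
shale: 2420 kg/m³ × 10 m/s² × 4180 m = 1.012×10^8 Pa = 101.2 MPa
chalk: 2000 kg/m³ × 10 m/s² × 1990 m = 3.980×10^7 Pa = 39.80 MPa
Total = 35.64 + 101.2 + 39.80 = 176.59 MPa

177 MPa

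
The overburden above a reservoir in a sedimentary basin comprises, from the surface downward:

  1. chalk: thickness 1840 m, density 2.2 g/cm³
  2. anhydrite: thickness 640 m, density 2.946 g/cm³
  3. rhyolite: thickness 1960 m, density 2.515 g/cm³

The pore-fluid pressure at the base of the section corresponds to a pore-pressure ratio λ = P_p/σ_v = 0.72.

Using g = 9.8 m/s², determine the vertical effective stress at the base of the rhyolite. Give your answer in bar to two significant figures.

300 bar

Overburden (lithostatic) stress σ_v:
chalk: 2200 kg/m³ × 9.8 m/s² × 1840 m = 3.967×10^7 Pa = 39.67 MPa
anhydrite: 2946 kg/m³ × 9.8 m/s² × 640 m = 1.848×10^7 Pa = 18.48 MPa
rhyolite: 2515 kg/m³ × 9.8 m/s² × 1960 m = 4.831×10^7 Pa = 48.31 MPa
Total = 39.67 + 18.48 + 48.31 = 106.46 MPa
Pore pressure P_p = λ·σ_v = 0.72 × 106.5 MPa = 76.65 MPa
Effective stress σ' = σ_v − P_p = 106.5 − 76.65 = 29.808 MPa = 298.08 bar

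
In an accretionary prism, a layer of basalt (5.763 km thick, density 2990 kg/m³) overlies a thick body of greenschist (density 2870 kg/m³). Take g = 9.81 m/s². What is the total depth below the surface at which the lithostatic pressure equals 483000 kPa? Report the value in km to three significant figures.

16.9 km

Pressure at base of upper layers: 2990×9.81×5763 = 1.690×10^8 Pa = 1.690×10^5 kPa
Remaining pressure to be supplied by greenschist: 4.830×10^8 − 1.690×10^8 = 3.140×10^8 Pa
Additional depth in greenschist = 3.140×10^8 Pa / (2870 kg/m³ × 9.81 m/s²) = 11151 m
Total depth = 5763 m + 11151 m = 16914 m
= 16.914 km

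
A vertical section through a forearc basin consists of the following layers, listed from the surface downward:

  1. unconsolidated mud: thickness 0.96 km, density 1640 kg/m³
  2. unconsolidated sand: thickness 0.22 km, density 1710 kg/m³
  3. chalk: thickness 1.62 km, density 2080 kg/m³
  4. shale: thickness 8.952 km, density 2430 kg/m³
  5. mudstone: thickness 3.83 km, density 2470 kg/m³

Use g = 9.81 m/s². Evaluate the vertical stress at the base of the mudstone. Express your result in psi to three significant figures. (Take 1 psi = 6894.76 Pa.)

unconsolidated mud: 1640 kg/m³ × 9.81 m/s² × 960 m = 1.544×10^7 Pa = 2240 psi
unconsolidated sand: 1710 kg/m³ × 9.81 m/s² × 220 m = 3.691×10^6 Pa = 535.3 psi
chalk: 2080 kg/m³ × 9.81 m/s² × 1620 m = 3.306×10^7 Pa = 4794 psi
shale: 2430 kg/m³ × 9.81 m/s² × 8952 m = 2.134×10^8 Pa = 30951 psi
mudstone: 2470 kg/m³ × 9.81 m/s² × 3830 m = 9.280×10^7 Pa = 13460 psi
Total = 2240 + 535.3 + 4794 + 30951 + 13460 = 51981 psi

52000 psi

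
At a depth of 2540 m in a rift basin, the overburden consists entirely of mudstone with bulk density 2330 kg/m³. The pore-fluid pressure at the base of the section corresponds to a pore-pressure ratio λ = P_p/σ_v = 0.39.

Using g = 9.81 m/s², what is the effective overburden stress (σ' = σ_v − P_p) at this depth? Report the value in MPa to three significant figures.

35.4 MPa

Overburden (lithostatic) stress σ_v:
mudstone: 2330 kg/m³ × 9.81 m/s² × 2540 m = 5.806×10^7 Pa = 58.06 MPa
Pore pressure P_p = λ·σ_v = 0.39 × 58.06 MPa = 22.64 MPa
Effective stress σ' = σ_v − P_p = 58.06 − 22.64 = 35.415 MPa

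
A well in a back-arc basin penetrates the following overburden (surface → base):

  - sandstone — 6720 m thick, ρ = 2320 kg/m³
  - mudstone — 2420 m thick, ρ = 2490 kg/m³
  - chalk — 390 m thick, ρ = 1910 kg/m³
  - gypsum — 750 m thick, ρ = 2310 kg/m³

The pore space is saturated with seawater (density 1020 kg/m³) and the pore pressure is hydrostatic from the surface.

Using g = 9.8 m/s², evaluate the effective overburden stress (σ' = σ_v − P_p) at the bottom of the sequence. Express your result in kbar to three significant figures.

1.33 kbar

Overburden (lithostatic) stress σ_v:
sandstone: 2320 kg/m³ × 9.8 m/s² × 6720 m = 1.528×10^8 Pa = 152.8 MPa
mudstone: 2490 kg/m³ × 9.8 m/s² × 2420 m = 5.905×10^7 Pa = 59.05 MPa
chalk: 1910 kg/m³ × 9.8 m/s² × 390 m = 7.300×10^6 Pa = 7.300 MPa
gypsum: 2310 kg/m³ × 9.8 m/s² × 750 m = 1.698×10^7 Pa = 16.98 MPa
Total = 152.8 + 59.05 + 7.300 + 16.98 = 236.12 MPa
Pore pressure P_p = 1020 kg/m³ × 9.8 m/s² × 10280 m = 1.028×10^8 Pa = 102.8 MPa
Effective stress σ' = σ_v − P_p = 236.1 − 102.8 = 133.36 MPa = 1.3336 kbar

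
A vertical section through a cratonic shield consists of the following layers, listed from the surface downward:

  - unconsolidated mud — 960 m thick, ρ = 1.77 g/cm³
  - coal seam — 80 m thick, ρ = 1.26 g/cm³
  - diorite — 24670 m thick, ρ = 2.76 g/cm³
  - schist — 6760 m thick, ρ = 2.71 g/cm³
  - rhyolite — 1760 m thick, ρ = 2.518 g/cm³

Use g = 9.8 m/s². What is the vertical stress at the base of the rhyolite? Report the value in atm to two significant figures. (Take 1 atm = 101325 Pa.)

9000 atm

unconsolidated mud: 1770 kg/m³ × 9.8 m/s² × 960 m = 1.665×10^7 Pa = 164.3 atm
coal seam: 1260 kg/m³ × 9.8 m/s² × 80 m = 9.878×10^5 Pa = 9.749 atm
diorite: 2760 kg/m³ × 9.8 m/s² × 24670 m = 6.673×10^8 Pa = 6585 atm
schist: 2710 kg/m³ × 9.8 m/s² × 6760 m = 1.795×10^8 Pa = 1772 atm
rhyolite: 2518 kg/m³ × 9.8 m/s² × 1760 m = 4.343×10^7 Pa = 428.6 atm
Total = 164.3 + 9.749 + 6585 + 1772 + 428.6 = 8960.0 atm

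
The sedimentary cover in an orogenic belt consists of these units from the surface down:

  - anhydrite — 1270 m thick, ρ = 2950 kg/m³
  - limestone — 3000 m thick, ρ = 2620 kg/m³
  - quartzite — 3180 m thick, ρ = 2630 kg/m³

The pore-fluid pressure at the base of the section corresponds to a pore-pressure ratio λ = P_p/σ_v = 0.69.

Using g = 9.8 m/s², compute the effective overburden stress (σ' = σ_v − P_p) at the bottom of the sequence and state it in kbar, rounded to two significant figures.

0.61 kbar

Overburden (lithostatic) stress σ_v:
anhydrite: 2950 kg/m³ × 9.8 m/s² × 1270 m = 3.672×10^7 Pa = 36.72 MPa
limestone: 2620 kg/m³ × 9.8 m/s² × 3000 m = 7.703×10^7 Pa = 77.03 MPa
quartzite: 2630 kg/m³ × 9.8 m/s² × 3180 m = 8.196×10^7 Pa = 81.96 MPa
Total = 36.72 + 77.03 + 81.96 = 195.71 MPa
Pore pressure P_p = λ·σ_v = 0.69 × 195.7 MPa = 135.0 MPa
Effective stress σ' = σ_v − P_p = 195.7 − 135.0 = 60.669 MPa = 0.60669 kbar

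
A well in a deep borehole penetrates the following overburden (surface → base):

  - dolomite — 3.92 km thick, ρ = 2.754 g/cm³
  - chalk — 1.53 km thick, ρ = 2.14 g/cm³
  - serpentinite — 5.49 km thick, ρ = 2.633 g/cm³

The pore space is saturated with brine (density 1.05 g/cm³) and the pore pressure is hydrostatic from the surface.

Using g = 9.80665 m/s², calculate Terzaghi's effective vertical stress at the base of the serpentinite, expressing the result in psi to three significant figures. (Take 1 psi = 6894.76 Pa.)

24200 psi

Overburden (lithostatic) stress σ_v:
dolomite: 2754 kg/m³ × 9.80665 m/s² × 3920 m = 1.059×10^8 Pa = 105.9 MPa
chalk: 2140 kg/m³ × 9.80665 m/s² × 1530 m = 3.211×10^7 Pa = 32.11 MPa
serpentinite: 2633 kg/m³ × 9.80665 m/s² × 5490 m = 1.418×10^8 Pa = 141.8 MPa
Total = 105.9 + 32.11 + 141.8 = 279.74 MPa
Pore pressure P_p = 1050 kg/m³ × 9.80665 m/s² × 10940 m = 1.126×10^8 Pa = 112.6 MPa
Effective stress σ' = σ_v − P_p = 279.7 − 112.6 = 167.09 MPa = 24234 psi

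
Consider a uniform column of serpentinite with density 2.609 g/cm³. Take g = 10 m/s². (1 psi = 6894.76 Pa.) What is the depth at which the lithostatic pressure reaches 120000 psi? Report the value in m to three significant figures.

h = P/(ρg) = 120000 psi / (2609 kg/m³ × 10 m/s²) = 8.274×10^8 Pa / 26090 Pa/m = 31712 m

31700 m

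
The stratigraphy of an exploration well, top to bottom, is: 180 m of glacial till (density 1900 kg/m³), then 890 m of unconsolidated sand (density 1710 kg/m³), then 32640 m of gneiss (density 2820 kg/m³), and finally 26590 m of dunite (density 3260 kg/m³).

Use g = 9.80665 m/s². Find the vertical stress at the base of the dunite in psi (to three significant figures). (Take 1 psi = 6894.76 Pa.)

glacial till: 1900 kg/m³ × 9.80665 m/s² × 180 m = 3.354×10^6 Pa = 486.4 psi
unconsolidated sand: 1710 kg/m³ × 9.80665 m/s² × 890 m = 1.492×10^7 Pa = 2165 psi
gneiss: 2820 kg/m³ × 9.80665 m/s² × 32640 m = 9.027×10^8 Pa = 1.309×10^5 psi
dunite: 3260 kg/m³ × 9.80665 m/s² × 26590 m = 8.501×10^8 Pa = 1.233×10^5 psi
Total = 486.4 + 2165 + 1.309×10^5 + 1.233×10^5 = 2.5686×10^5 psi

257000 psi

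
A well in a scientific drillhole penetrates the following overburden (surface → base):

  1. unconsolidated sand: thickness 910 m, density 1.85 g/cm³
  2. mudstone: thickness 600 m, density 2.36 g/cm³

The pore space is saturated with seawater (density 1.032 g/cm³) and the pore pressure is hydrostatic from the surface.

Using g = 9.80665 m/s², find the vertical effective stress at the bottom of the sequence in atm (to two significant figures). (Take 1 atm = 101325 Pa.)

Overburden (lithostatic) stress σ_v:
unconsolidated sand: 1850 kg/m³ × 9.80665 m/s² × 910 m = 1.651×10^7 Pa = 16.51 MPa
mudstone: 2360 kg/m³ × 9.80665 m/s² × 600 m = 1.389×10^7 Pa = 13.89 MPa
Total = 16.51 + 13.89 = 30.396 MPa
Pore pressure P_p = 1032 kg/m³ × 9.80665 m/s² × 1510 m = 1.528×10^7 Pa = 15.28 MPa
Effective stress σ' = σ_v − P_p = 30.40 − 15.28 = 15.114 MPa = 149.16 atm

150 atm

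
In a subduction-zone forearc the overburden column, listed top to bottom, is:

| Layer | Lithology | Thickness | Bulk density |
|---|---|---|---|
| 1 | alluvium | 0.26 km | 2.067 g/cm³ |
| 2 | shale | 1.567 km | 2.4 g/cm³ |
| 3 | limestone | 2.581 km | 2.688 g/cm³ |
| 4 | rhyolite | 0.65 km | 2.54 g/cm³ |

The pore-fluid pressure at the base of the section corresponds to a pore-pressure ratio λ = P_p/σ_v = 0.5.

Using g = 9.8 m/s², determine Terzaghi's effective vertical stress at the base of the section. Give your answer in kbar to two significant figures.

Overburden (lithostatic) stress σ_v:
alluvium: 2067 kg/m³ × 9.8 m/s² × 260 m = 5.267×10^6 Pa = 5.267 MPa
shale: 2400 kg/m³ × 9.8 m/s² × 1567 m = 3.686×10^7 Pa = 36.86 MPa
limestone: 2688 kg/m³ × 9.8 m/s² × 2581 m = 6.799×10^7 Pa = 67.99 MPa
rhyolite: 2540 kg/m³ × 9.8 m/s² × 650 m = 1.618×10^7 Pa = 16.18 MPa
Total = 5.267 + 36.86 + 67.99 + 16.18 = 126.29 MPa
Pore pressure P_p = λ·σ_v = 0.5 × 126.3 MPa = 63.15 MPa
Effective stress σ' = σ_v − P_p = 126.3 − 63.15 = 63.146 MPa = 0.63146 kbar

0.63 kbar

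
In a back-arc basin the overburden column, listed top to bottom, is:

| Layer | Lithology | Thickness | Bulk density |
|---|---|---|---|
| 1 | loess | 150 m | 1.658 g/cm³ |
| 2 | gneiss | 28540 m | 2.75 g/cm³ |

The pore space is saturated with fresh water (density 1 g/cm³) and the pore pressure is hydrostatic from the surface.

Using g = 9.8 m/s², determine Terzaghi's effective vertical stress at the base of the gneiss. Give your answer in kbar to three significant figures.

4.90 kbar

Overburden (lithostatic) stress σ_v:
loess: 1658 kg/m³ × 9.8 m/s² × 150 m = 2.437×10^6 Pa = 2.437 MPa
gneiss: 2750 kg/m³ × 9.8 m/s² × 28540 m = 7.692×10^8 Pa = 769.2 MPa
Total = 2.437 + 769.2 = 771.59 MPa
Pore pressure P_p = 1000 kg/m³ × 9.8 m/s² × 28690 m = 2.812×10^8 Pa = 281.2 MPa
Effective stress σ' = σ_v − P_p = 771.6 − 281.2 = 490.43 MPa = 4.9043 kbar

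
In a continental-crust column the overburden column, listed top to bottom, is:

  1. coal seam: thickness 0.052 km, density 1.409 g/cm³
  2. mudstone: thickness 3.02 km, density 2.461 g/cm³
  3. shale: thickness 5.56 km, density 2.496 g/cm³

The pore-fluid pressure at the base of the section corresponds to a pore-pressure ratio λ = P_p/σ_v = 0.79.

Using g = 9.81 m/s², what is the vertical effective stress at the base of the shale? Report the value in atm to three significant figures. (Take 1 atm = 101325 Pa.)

Overburden (lithostatic) stress σ_v:
coal seam: 1409 kg/m³ × 9.81 m/s² × 52 m = 7.188×10^5 Pa = 0.7188 MPa
mudstone: 2461 kg/m³ × 9.81 m/s² × 3020 m = 7.291×10^7 Pa = 72.91 MPa
shale: 2496 kg/m³ × 9.81 m/s² × 5560 m = 1.361×10^8 Pa = 136.1 MPa
Total = 0.7188 + 72.91 + 136.1 = 209.77 MPa
Pore pressure P_p = λ·σ_v = 0.79 × 209.8 MPa = 165.7 MPa
Effective stress σ' = σ_v − P_p = 209.8 − 165.7 = 44.052 MPa = 434.76 atm

435 atm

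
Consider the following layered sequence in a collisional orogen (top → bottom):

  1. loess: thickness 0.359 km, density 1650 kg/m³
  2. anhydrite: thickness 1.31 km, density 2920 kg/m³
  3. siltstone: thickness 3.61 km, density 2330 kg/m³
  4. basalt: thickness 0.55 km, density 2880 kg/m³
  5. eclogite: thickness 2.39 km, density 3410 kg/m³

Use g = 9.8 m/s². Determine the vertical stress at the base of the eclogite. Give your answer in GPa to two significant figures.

0.22 GPa

loess: 1650 kg/m³ × 9.8 m/s² × 359 m = 5.805×10^6 Pa = 5.805×10^-3 GPa
anhydrite: 2920 kg/m³ × 9.8 m/s² × 1310 m = 3.749×10^7 Pa = 0.03749 GPa
siltstone: 2330 kg/m³ × 9.8 m/s² × 3610 m = 8.243×10^7 Pa = 0.08243 GPa
basalt: 2880 kg/m³ × 9.8 m/s² × 550 m = 1.552×10^7 Pa = 0.01552 GPa
eclogite: 3410 kg/m³ × 9.8 m/s² × 2390 m = 7.987×10^7 Pa = 0.07987 GPa
Total = 5.805×10^-3 + 0.03749 + 0.08243 + 0.01552 + 0.07987 = 0.22111 GPa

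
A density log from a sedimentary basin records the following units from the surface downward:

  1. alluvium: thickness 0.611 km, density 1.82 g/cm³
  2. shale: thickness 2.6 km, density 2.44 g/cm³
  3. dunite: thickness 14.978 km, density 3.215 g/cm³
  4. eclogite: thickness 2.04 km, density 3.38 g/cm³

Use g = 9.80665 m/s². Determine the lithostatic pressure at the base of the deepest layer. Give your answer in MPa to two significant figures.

alluvium: 1820 kg/m³ × 9.80665 m/s² × 611 m = 1.091×10^7 Pa = 10.91 MPa
shale: 2440 kg/m³ × 9.80665 m/s² × 2600 m = 6.221×10^7 Pa = 62.21 MPa
dunite: 3215 kg/m³ × 9.80665 m/s² × 14978 m = 4.722×10^8 Pa = 472.2 MPa
eclogite: 3380 kg/m³ × 9.80665 m/s² × 2040 m = 6.762×10^7 Pa = 67.62 MPa
Total = 10.91 + 62.21 + 472.2 + 67.62 = 612.97 MPa

610 MPa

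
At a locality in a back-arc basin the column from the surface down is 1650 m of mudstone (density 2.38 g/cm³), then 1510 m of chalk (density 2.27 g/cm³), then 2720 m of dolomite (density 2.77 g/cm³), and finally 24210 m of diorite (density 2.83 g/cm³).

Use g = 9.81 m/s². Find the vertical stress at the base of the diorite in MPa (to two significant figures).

mudstone: 2380 kg/m³ × 9.81 m/s² × 1650 m = 3.852×10^7 Pa = 38.52 MPa
chalk: 2270 kg/m³ × 9.81 m/s² × 1510 m = 3.363×10^7 Pa = 33.63 MPa
dolomite: 2770 kg/m³ × 9.81 m/s² × 2720 m = 7.391×10^7 Pa = 73.91 MPa
diorite: 2830 kg/m³ × 9.81 m/s² × 24210 m = 6.721×10^8 Pa = 672.1 MPa
Total = 38.52 + 33.63 + 73.91 + 672.1 = 818.19 MPa

820 MPa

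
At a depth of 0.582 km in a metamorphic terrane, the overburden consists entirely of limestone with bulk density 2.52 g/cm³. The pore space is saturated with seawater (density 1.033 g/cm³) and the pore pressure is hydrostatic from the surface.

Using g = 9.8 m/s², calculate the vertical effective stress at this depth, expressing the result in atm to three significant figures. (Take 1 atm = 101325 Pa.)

Overburden (lithostatic) stress σ_v:
limestone: 2520 kg/m³ × 9.8 m/s² × 582 m = 1.437×10^7 Pa = 14.37 MPa
Pore pressure P_p = 1033 kg/m³ × 9.8 m/s² × 582 m = 5.892×10^6 Pa = 5.892 MPa
Effective stress σ' = σ_v − P_p = 14.37 − 5.892 = 8.4813 MPa = 83.703 atm

83.7 atm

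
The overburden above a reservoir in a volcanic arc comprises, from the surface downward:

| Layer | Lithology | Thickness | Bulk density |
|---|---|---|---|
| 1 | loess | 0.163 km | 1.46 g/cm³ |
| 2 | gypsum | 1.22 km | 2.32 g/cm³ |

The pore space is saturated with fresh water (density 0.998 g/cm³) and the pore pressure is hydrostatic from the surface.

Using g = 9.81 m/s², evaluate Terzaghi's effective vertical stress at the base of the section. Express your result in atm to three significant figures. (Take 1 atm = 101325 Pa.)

163 atm

Overburden (lithostatic) stress σ_v:
loess: 1460 kg/m³ × 9.81 m/s² × 163 m = 2.335×10^6 Pa = 2.335 MPa
gypsum: 2320 kg/m³ × 9.81 m/s² × 1220 m = 2.777×10^7 Pa = 27.77 MPa
Total = 2.335 + 27.77 = 30.101 MPa
Pore pressure P_p = 998 kg/m³ × 9.81 m/s² × 1383 m = 1.354×10^7 Pa = 13.54 MPa
Effective stress σ' = σ_v − P_p = 30.10 − 13.54 = 16.561 MPa = 163.44 atm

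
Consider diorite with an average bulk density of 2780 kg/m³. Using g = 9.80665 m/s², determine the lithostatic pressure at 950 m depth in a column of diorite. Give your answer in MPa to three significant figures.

diorite: 2780 kg/m³ × 9.80665 m/s² × 950 m = 2.590×10^7 Pa = 25.90 MPa

25.9 MPa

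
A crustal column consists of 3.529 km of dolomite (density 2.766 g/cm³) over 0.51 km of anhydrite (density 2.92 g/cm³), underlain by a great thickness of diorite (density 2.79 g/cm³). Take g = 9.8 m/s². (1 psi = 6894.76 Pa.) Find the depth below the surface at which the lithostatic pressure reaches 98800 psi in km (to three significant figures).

Pressure at base of upper layers: 2766×9.8×3529 + 2920×9.8×510 = 1.103×10^8 Pa = 15991 psi
Remaining pressure to be supplied by diorite: 6.812×10^8 − 1.103×10^8 = 5.709×10^8 Pa
Additional depth in diorite = 5.709×10^8 Pa / (2790 kg/m³ × 9.8 m/s²) = 20882 m
Total depth = 4039 m + 20882 m = 24921 m
= 24.921 km

24.9 km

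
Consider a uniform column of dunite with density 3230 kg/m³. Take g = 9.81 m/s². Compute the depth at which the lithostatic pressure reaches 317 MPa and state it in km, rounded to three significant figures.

h = P/(ρg) = 317 MPa / (3230 kg/m³ × 9.81 m/s²) = 3.170×10^8 Pa / 31686 Pa/m = 10004 m
= 10.004 km

10.0 km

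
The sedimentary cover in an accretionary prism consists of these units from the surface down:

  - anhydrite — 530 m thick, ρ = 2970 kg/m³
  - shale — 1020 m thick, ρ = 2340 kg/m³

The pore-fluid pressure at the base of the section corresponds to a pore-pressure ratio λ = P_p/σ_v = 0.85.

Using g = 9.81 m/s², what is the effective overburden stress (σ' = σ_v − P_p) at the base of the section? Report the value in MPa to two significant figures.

5.8 MPa

Overburden (lithostatic) stress σ_v:
anhydrite: 2970 kg/m³ × 9.81 m/s² × 530 m = 1.544×10^7 Pa = 15.44 MPa
shale: 2340 kg/m³ × 9.81 m/s² × 1020 m = 2.341×10^7 Pa = 23.41 MPa
Total = 15.44 + 23.41 = 38.856 MPa
Pore pressure P_p = λ·σ_v = 0.85 × 38.86 MPa = 33.03 MPa
Effective stress σ' = σ_v − P_p = 38.86 − 33.03 = 5.8285 MPa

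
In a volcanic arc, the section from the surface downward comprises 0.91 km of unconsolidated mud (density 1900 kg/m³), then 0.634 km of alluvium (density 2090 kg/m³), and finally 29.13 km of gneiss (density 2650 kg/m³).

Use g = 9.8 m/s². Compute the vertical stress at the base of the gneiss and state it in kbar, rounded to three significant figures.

unconsolidated mud: 1900 kg/m³ × 9.8 m/s² × 910 m = 1.694×10^7 Pa = 0.1694 kbar
alluvium: 2090 kg/m³ × 9.8 m/s² × 634 m = 1.299×10^7 Pa = 0.1299 kbar
gneiss: 2650 kg/m³ × 9.8 m/s² × 29130 m = 7.565×10^8 Pa = 7.565 kbar
Total = 0.1694 + 0.1299 + 7.565 = 7.8644 kbar

7.86 kbar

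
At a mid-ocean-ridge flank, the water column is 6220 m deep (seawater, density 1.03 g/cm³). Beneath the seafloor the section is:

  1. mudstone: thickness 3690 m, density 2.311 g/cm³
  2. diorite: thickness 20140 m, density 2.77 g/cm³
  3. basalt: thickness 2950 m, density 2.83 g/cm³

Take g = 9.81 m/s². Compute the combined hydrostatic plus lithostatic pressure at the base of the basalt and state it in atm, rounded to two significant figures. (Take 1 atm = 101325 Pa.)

7700 atm

seawater: 1030 kg/m³ × 9.81 m/s² × 6220 m = 6.285×10^7 Pa = 620.3 atm
mudstone: 2311 kg/m³ × 9.81 m/s² × 3690 m = 8.366×10^7 Pa = 825.6 atm
diorite: 2770 kg/m³ × 9.81 m/s² × 20140 m = 5.473×10^8 Pa = 5401 atm
basalt: 2830 kg/m³ × 9.81 m/s² × 2950 m = 8.190×10^7 Pa = 808.3 atm
Total = 620.3 + 825.6 + 5401 + 808.3 = 7655.4 atm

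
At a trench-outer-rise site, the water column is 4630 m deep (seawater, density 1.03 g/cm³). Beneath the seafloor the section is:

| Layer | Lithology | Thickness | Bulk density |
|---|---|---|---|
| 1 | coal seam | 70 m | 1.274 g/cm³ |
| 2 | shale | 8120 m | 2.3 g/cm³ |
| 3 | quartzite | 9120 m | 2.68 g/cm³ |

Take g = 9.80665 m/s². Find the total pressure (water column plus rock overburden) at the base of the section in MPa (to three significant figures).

470 MPa

seawater: 1030 kg/m³ × 9.80665 m/s² × 4630 m = 4.677×10^7 Pa = 46.77 MPa
coal seam: 1274 kg/m³ × 9.80665 m/s² × 70 m = 8.746×10^5 Pa = 0.8746 MPa
shale: 2300 kg/m³ × 9.80665 m/s² × 8120 m = 1.831×10^8 Pa = 183.1 MPa
quartzite: 2680 kg/m³ × 9.80665 m/s² × 9120 m = 2.397×10^8 Pa = 239.7 MPa
Total = 46.77 + 0.8746 + 183.1 + 239.7 = 470.48 MPa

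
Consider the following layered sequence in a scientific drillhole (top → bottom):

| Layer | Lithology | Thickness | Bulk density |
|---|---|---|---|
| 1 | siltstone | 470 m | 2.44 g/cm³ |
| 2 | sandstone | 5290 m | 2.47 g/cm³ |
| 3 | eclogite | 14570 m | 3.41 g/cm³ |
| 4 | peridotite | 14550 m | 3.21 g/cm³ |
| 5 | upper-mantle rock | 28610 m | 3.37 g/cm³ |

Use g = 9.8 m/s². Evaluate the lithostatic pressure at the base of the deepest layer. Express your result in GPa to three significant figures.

siltstone: 2440 kg/m³ × 9.8 m/s² × 470 m = 1.124×10^7 Pa = 0.01124 GPa
sandstone: 2470 kg/m³ × 9.8 m/s² × 5290 m = 1.280×10^8 Pa = 0.1280 GPa
eclogite: 3410 kg/m³ × 9.8 m/s² × 14570 m = 4.869×10^8 Pa = 0.4869 GPa
peridotite: 3210 kg/m³ × 9.8 m/s² × 14550 m = 4.577×10^8 Pa = 0.4577 GPa
upper-mantle rock: 3370 kg/m³ × 9.8 m/s² × 28610 m = 9.449×10^8 Pa = 0.9449 GPa
Total = 0.01124 + 0.1280 + 0.4869 + 0.4577 + 0.9449 = 2.0288 GPa

2.03 GPa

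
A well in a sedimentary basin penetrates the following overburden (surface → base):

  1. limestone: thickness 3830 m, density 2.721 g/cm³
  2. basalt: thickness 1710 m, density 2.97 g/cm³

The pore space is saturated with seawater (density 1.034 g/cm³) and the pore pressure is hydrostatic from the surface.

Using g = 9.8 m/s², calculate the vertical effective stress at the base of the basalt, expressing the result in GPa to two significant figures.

0.096 GPa

Overburden (lithostatic) stress σ_v:
limestone: 2721 kg/m³ × 9.8 m/s² × 3830 m = 1.021×10^8 Pa = 102.1 MPa
basalt: 2970 kg/m³ × 9.8 m/s² × 1710 m = 4.977×10^7 Pa = 49.77 MPa
Total = 102.1 + 49.77 = 151.90 MPa
Pore pressure P_p = 1034 kg/m³ × 9.8 m/s² × 5540 m = 5.614×10^7 Pa = 56.14 MPa
Effective stress σ' = σ_v − P_p = 151.9 − 56.14 = 95.763 MPa = 0.095763 GPa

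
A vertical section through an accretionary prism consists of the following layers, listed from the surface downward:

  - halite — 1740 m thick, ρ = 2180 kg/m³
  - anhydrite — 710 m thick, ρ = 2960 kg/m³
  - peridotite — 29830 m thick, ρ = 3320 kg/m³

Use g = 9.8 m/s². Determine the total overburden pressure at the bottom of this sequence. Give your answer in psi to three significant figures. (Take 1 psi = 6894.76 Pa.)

149000 psi

halite: 2180 kg/m³ × 9.8 m/s² × 1740 m = 3.717×10^7 Pa = 5392 psi
anhydrite: 2960 kg/m³ × 9.8 m/s² × 710 m = 2.060×10^7 Pa = 2987 psi
peridotite: 3320 kg/m³ × 9.8 m/s² × 29830 m = 9.705×10^8 Pa = 1.408×10^5 psi
Total = 5392 + 2987 + 1.408×10^5 = 1.4914×10^5 psi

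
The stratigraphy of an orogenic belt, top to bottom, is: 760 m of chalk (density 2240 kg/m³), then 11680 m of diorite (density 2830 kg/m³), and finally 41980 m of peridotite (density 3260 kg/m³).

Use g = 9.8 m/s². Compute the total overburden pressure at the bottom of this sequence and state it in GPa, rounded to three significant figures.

1.68 GPa

chalk: 2240 kg/m³ × 9.8 m/s² × 760 m = 1.668×10^7 Pa = 0.01668 GPa
diorite: 2830 kg/m³ × 9.8 m/s² × 11680 m = 3.239×10^8 Pa = 0.3239 GPa
peridotite: 3260 kg/m³ × 9.8 m/s² × 41980 m = 1.341×10^9 Pa = 1.341 GPa
Total = 0.01668 + 0.3239 + 1.341 = 1.6818 GPa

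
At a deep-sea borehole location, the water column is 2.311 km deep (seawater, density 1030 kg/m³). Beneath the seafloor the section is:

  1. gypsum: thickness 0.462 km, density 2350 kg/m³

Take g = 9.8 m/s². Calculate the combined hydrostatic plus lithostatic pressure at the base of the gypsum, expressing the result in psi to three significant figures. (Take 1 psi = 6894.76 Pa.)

4930 psi

seawater: 1030 kg/m³ × 9.8 m/s² × 2311 m = 2.333×10^7 Pa = 3383 psi
gypsum: 2350 kg/m³ × 9.8 m/s² × 462 m = 1.064×10^7 Pa = 1543 psi
Total = 3383 + 1543 = 4926.5 psi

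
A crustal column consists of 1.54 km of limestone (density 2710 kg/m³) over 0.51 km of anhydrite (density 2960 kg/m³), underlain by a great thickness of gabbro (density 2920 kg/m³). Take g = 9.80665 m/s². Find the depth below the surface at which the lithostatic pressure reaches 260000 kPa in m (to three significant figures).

9180 m

Pressure at base of upper layers: 2710×9.80665×1540 + 2960×9.80665×510 = 5.573×10^7 Pa = 55731 kPa
Remaining pressure to be supplied by gabbro: 2.600×10^8 − 5.573×10^7 = 2.043×10^8 Pa
Additional depth in gabbro = 2.043×10^8 Pa / (2920 kg/m³ × 9.80665 m/s²) = 7133.4 m
Total depth = 2050 m + 7133.4 m = 9183.4 m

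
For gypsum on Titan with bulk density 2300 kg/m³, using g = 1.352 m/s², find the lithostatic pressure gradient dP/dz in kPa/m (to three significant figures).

dP/dz = ρg = 2300 kg/m³ × 1.352 m/s² = 3109.6 Pa/m
= 3109.6 Pa/m × (1 kPa/m / 1000.0 Pa/m) = 3.1096 kPa/m

3.11 kPa/m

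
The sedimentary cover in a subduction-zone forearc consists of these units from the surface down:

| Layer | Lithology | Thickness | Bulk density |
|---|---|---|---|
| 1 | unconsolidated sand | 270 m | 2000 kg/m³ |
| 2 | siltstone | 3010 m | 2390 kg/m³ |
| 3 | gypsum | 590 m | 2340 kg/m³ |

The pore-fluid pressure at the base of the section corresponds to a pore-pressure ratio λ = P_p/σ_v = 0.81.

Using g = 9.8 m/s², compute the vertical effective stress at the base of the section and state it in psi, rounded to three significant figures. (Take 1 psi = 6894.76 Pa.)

Overburden (lithostatic) stress σ_v:
unconsolidated sand: 2000 kg/m³ × 9.8 m/s² × 270 m = 5.292×10^6 Pa = 5.292 MPa
siltstone: 2390 kg/m³ × 9.8 m/s² × 3010 m = 7.050×10^7 Pa = 70.50 MPa
gypsum: 2340 kg/m³ × 9.8 m/s² × 590 m = 1.353×10^7 Pa = 13.53 MPa
Total = 5.292 + 70.50 + 13.53 = 89.322 MPa
Pore pressure P_p = λ·σ_v = 0.81 × 89.32 MPa = 72.35 MPa
Effective stress σ' = σ_v − P_p = 89.32 − 72.35 = 16.971 MPa = 2461.5 psi

2460 psi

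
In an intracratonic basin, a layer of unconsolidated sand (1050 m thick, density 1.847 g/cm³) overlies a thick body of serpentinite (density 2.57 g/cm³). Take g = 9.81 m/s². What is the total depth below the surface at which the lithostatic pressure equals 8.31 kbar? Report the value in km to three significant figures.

Pressure at base of upper layers: 1847×9.81×1050 = 1.903×10^7 Pa = 0.1903 kbar
Remaining pressure to be supplied by serpentinite: 8.310×10^8 − 1.903×10^7 = 8.120×10^8 Pa
Additional depth in serpentinite = 8.120×10^8 Pa / (2570 kg/m³ × 9.81 m/s²) = 32206 m
Total depth = 1050 m + 32206 m = 33256 m
= 33.256 km

33.3 km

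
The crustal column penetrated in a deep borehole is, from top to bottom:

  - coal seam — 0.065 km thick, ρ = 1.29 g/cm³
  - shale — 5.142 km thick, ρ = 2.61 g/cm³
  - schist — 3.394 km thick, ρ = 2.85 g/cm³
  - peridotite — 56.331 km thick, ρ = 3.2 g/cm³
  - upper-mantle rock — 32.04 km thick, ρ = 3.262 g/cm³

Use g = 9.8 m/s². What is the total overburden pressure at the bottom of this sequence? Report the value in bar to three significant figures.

30200 bar

coal seam: 1290 kg/m³ × 9.8 m/s² × 65 m = 8.217×10^5 Pa = 8.217 bar
shale: 2610 kg/m³ × 9.8 m/s² × 5142 m = 1.315×10^8 Pa = 1315 bar
schist: 2850 kg/m³ × 9.8 m/s² × 3394 m = 9.479×10^7 Pa = 947.9 bar
peridotite: 3200 kg/m³ × 9.8 m/s² × 56331 m = 1.767×10^9 Pa = 17665 bar
upper-mantle rock: 3262 kg/m³ × 9.8 m/s² × 32040 m = 1.024×10^9 Pa = 10242 bar
Total = 8.217 + 1315 + 947.9 + 17665 + 10242 = 30179 bar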